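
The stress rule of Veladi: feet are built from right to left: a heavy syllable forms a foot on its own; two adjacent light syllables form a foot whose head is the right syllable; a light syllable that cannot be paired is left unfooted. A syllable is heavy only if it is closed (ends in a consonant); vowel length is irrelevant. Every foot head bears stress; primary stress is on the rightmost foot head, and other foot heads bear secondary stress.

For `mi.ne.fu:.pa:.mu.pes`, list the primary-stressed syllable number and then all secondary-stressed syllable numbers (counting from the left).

primary 6, secondary 3, 5

Weights: 1 mi L, 2 ne L, 3 fu: L, 4 pa: L, 5 mu L, 6 pes H.
Parse right to left (heavy = foot alone; LL = one foot; stranded L unfooted): mi (ne.ˈfu:) (pa:.ˈmu) (ˈpes).
Foot heads: 3, 5, 6.
Primary stress on the rightmost head = syllable 6.
Secondary stress on 3, 5: mi.ne.ˌfu:.pa:.ˌmu.ˈpes.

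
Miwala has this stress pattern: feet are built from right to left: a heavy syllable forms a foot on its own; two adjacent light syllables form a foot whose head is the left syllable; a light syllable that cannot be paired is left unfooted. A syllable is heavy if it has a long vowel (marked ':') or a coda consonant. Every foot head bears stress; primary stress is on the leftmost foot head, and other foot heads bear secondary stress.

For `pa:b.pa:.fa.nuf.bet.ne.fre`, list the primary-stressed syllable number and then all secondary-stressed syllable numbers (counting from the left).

Weights: 1 pa:b H, 2 pa: H, 3 fa L, 4 nuf H, 5 bet H, 6 ne L, 7 fre L.
Parse right to left (heavy = foot alone; LL = one foot; stranded L unfooted): (ˈpa:b) (ˈpa:) fa (ˈnuf) (ˈbet) (ˈne.fre).
Foot heads: 1, 2, 4, 5, 6.
Primary stress on the leftmost head = syllable 1.
Secondary stress on 2, 4, 5, 6: ˈpa:b.ˌpa:.fa.ˌnuf.ˌbet.ˌne.fre.

primary 1, secondary 2, 4, 5, 6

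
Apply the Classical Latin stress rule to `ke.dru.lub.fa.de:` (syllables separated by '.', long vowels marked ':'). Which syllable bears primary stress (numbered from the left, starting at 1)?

Classical Latin: stress the penult if heavy (long vowel or closed), else the antepenult.
Weights: 3 lub H, 4 fa L, 5 de: H.
The penult (syllable 4, fa) is light, so stress falls on the antepenult (syllable 3, lub).
Stress on syllable 3: ke.dru.ˈlub.fa.de:.

3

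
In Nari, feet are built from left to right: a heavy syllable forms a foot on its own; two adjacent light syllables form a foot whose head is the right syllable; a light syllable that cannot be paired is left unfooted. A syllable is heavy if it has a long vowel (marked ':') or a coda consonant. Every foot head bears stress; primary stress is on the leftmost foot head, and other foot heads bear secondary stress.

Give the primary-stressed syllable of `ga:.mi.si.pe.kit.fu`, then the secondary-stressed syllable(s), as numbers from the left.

primary 1, secondary 3, 5

Weights: 1 ga: H, 2 mi L, 3 si L, 4 pe L, 5 kit H, 6 fu L.
Parse left to right (heavy = foot alone; LL = one foot; stranded L unfooted): (ˈga:) (mi.ˈsi) pe (ˈkit) fu.
Foot heads: 1, 3, 5.
Primary stress on the leftmost head = syllable 1.
Secondary stress on 3, 5: ˈga:.mi.ˌsi.pe.ˌkit.fu.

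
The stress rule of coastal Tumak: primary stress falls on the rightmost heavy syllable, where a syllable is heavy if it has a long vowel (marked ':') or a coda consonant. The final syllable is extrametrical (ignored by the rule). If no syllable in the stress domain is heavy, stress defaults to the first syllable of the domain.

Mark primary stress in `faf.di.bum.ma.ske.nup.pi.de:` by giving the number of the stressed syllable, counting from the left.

The final syllable (8, de:) is extrametrical; the stress domain is syllables 1–7.
Weights: 1 faf H, 2 di L, 3 bum H, 4 ma L, 5 ske L, 6 nup H, 7 pi L.
Heavy syllables in the domain: 1, 3, 6. The rightmost is syllable 6 (nup).
Primary stress: syllable 6 → faf.di.bum.ma.ske.ˈnup.pi.de:.

6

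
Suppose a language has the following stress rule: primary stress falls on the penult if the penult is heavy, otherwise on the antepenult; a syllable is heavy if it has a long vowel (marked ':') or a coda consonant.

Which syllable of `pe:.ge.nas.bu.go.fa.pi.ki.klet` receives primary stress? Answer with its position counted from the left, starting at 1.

7

Weights: 7 pi L, 8 ki L, 9 klet H.
The penult (syllable 8, ki) is light, so stress falls on the antepenult (syllable 7, pi).
Primary stress: syllable 7 → pe:.ge.nas.bu.go.fa.ˈpi.ki.klet.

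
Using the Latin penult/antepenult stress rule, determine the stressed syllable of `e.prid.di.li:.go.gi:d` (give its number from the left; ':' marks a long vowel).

Classical Latin: stress the penult if heavy (long vowel or closed), else the antepenult.
Weights: 4 li: H, 5 go L, 6 gi:d H.
The penult (syllable 5, go) is light, so stress falls on the antepenult (syllable 4, li:).
Stress on syllable 4: e.prid.di.ˈli:.go.gi:d.

4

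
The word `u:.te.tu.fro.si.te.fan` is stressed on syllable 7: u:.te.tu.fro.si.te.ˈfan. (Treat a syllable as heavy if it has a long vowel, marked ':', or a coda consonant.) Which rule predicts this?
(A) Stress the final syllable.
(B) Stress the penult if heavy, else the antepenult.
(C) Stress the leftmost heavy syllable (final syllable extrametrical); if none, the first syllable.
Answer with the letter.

A

Rule A → syllable 7 ✓.
Rule B → syllable 5 (observed: 7).
Rule C → syllable 1 (observed: 7).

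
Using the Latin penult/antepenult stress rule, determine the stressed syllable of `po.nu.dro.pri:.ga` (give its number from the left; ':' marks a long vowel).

4

Classical Latin: stress the penult if heavy (long vowel or closed), else the antepenult.
Weights: 3 dro L, 4 pri: H, 5 ga L.
The penult (syllable 4, pri:) is heavy, so it takes stress.
Stress on syllable 4: po.nu.dro.ˈpri:.ga.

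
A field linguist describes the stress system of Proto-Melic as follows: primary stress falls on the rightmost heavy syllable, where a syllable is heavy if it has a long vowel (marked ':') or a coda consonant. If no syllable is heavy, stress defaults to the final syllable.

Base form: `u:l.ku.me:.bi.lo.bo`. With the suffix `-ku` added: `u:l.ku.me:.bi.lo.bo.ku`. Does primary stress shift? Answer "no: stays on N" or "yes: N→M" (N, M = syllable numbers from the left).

no: stays on 3

Base `u:l.ku.me:.bi.lo.bo` (6 syllables):
  Weights: 1 u:l H, 2 ku L, 3 me: H, 4 bi L, 5 lo L, 6 bo L.
  Heavy syllables in the domain: 1, 3. The rightmost is syllable 3 (me:).
  → primary stress on syllable 3.
Suffixed `u:l.ku.me:.bi.lo.bo.ku` (7 syllables):
  Weights: 1 u:l H, 2 ku L, 3 me: H, 4 bi L, 5 lo L, 6 bo L, 7 ku L.
  Heavy syllables in the domain: 1, 3. The rightmost is syllable 3 (me:).
  → primary stress on syllable 3.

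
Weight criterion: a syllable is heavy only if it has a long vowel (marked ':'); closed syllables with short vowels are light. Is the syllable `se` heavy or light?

`se`: short vowel, open (no coda). Short vowel → light.

light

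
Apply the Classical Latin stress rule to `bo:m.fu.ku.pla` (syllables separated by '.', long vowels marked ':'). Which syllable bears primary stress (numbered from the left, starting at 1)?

Classical Latin: stress the penult if heavy (long vowel or closed), else the antepenult.
Weights: 2 fu L, 3 ku L, 4 pla L.
The penult (syllable 3, ku) is light, so stress falls on the antepenult (syllable 2, fu).
Stress on syllable 2: bo:m.ˈfu.ku.pla.

2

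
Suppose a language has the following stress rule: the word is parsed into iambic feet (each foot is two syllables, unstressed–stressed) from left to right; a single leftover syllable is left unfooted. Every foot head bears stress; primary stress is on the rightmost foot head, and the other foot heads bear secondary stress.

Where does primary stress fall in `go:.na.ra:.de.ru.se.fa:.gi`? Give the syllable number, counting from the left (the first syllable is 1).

8

Parse left to right into iambic (σˈσ) feet: (go:.ˈna) (ra:.ˈde) (ru.ˈse) (fa:.ˈgi).
Foot heads (stressed positions): 2, 4, 6, 8.
End Rule Rightmost: primary stress on the rightmost head = syllable 8.
Primary stress: syllable 8 → go:.na.ra:.de.ru.se.fa:.ˈgi.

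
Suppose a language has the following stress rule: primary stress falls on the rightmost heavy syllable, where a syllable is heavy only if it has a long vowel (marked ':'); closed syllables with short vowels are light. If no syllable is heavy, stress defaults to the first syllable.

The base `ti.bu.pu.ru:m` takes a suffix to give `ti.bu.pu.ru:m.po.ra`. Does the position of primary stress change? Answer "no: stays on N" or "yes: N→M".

Base `ti.bu.pu.ru:m` (4 syllables):
  Weights: 1 ti L, 2 bu L, 3 pu L, 4 ru:m H.
  Heavy syllables in the domain: 4. The rightmost is syllable 4 (ru:m).
  → primary stress on syllable 4.
Suffixed `ti.bu.pu.ru:m.po.ra` (6 syllables):
  Weights: 1 ti L, 2 bu L, 3 pu L, 4 ru:m H, 5 po L, 6 ra L.
  Heavy syllables in the domain: 4. The rightmost is syllable 4 (ru:m).
  → primary stress on syllable 4.

no: stays on 4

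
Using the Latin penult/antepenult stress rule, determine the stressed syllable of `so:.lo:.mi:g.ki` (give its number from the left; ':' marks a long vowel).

Classical Latin: stress the penult if heavy (long vowel or closed), else the antepenult.
Weights: 2 lo: H, 3 mi:g H, 4 ki L.
The penult (syllable 3, mi:g) is heavy, so it takes stress.
Stress on syllable 3: so:.lo:.ˈmi:g.ki.

3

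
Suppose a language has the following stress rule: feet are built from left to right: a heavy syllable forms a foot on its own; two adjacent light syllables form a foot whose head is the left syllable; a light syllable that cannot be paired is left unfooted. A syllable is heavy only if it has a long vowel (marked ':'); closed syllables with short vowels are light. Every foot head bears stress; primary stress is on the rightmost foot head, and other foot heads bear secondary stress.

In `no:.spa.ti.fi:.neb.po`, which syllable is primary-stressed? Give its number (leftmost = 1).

5

Weights: 1 no: H, 2 spa L, 3 ti L, 4 fi: H, 5 neb L, 6 po L.
Parse left to right (heavy = foot alone; LL = one foot; stranded L unfooted): (ˈno:) (ˈspa.ti) (ˈfi:) (ˈneb.po).
Foot heads: 1, 2, 4, 5.
Primary stress on the rightmost head = syllable 5.
Primary stress: syllable 5 → no:.spa.ti.fi:.ˈneb.po.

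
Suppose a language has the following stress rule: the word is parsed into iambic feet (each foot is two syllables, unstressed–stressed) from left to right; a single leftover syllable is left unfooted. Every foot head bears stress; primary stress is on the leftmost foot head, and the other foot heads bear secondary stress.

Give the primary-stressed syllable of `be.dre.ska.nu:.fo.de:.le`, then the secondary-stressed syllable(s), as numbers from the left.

primary 2, secondary 4, 6

Parse left to right into iambic (σˈσ) feet: (be.ˈdre) (ska.ˈnu:) (fo.ˈde:) le. Syllable 7 is left unfooted.
Foot heads (stressed positions): 2, 4, 6.
End Rule Leftmost: primary stress on the leftmost head = syllable 2.
Secondary stress on 4, 6: be.ˈdre.ska.ˌnu:.fo.ˌde:.le.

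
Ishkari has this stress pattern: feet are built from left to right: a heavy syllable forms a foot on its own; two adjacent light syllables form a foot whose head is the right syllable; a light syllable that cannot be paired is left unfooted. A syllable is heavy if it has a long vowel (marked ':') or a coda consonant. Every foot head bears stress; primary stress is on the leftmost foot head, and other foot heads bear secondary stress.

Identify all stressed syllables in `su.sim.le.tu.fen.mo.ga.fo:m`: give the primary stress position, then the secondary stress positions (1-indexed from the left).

primary 2, secondary 4, 5, 7, 8

Weights: 1 su L, 2 sim H, 3 le L, 4 tu L, 5 fen H, 6 mo L, 7 ga L, 8 fo:m H.
Parse left to right (heavy = foot alone; LL = one foot; stranded L unfooted): su (ˈsim) (le.ˈtu) (ˈfen) (mo.ˈga) (ˈfo:m).
Foot heads: 2, 4, 5, 7, 8.
Primary stress on the leftmost head = syllable 2.
Secondary stress on 4, 5, 7, 8: su.ˈsim.le.ˌtu.ˌfen.mo.ˌga.ˌfo:m.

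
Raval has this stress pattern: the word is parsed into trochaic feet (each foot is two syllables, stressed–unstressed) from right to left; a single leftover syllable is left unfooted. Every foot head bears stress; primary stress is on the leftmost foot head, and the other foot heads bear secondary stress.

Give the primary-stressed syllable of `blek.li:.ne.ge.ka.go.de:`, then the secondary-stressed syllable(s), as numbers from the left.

primary 2, secondary 4, 6

Parse right to left into trochaic (ˈσσ) feet: blek (ˈli:.ne) (ˈge.ka) (ˈgo.de:). Syllable 1 is left unfooted.
Foot heads (stressed positions): 2, 4, 6.
End Rule Leftmost: primary stress on the leftmost head = syllable 2.
Secondary stress on 4, 6: blek.ˈli:.ne.ˌge.ka.ˌgo.de:.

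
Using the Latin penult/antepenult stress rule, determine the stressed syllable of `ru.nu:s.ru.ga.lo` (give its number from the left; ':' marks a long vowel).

Classical Latin: stress the penult if heavy (long vowel or closed), else the antepenult.
Weights: 3 ru L, 4 ga L, 5 lo L.
The penult (syllable 4, ga) is light, so stress falls on the antepenult (syllable 3, ru).
Stress on syllable 3: ru.nu:s.ˈru.ga.lo.

3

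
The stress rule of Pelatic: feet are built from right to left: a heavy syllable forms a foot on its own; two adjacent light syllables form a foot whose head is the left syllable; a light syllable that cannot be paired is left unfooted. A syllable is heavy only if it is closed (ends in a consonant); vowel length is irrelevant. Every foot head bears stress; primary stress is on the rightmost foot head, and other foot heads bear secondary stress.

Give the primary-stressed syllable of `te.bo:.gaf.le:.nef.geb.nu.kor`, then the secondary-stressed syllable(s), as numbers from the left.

Weights: 1 te L, 2 bo: L, 3 gaf H, 4 le: L, 5 nef H, 6 geb H, 7 nu L, 8 kor H.
Parse right to left (heavy = foot alone; LL = one foot; stranded L unfooted): (ˈte.bo:) (ˈgaf) le: (ˈnef) (ˈgeb) nu (ˈkor).
Foot heads: 1, 3, 5, 6, 8.
Primary stress on the rightmost head = syllable 8.
Secondary stress on 1, 3, 5, 6: ˌte.bo:.ˌgaf.le:.ˌnef.ˌgeb.nu.ˈkor.

primary 8, secondary 1, 3, 5, 6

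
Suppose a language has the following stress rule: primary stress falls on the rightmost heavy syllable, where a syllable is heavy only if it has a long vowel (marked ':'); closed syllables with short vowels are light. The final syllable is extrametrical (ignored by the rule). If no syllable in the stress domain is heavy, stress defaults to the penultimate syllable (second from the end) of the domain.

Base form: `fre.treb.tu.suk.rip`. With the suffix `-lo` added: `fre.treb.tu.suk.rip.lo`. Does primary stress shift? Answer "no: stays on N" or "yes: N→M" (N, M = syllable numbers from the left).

Base `fre.treb.tu.suk.rip` (5 syllables):
  The final syllable (5, rip) is extrametrical; the stress domain is syllables 1–4.
  Weights: 1 fre L, 2 treb L, 3 tu L, 4 suk L.
  No heavy syllable in the domain; default to the penultimate syllable (second from the end) of the domain = syllable 3.
  → primary stress on syllable 3.
Suffixed `fre.treb.tu.suk.rip.lo` (6 syllables):
  The final syllable (6, lo) is extrametrical; the stress domain is syllables 1–5.
  Weights: 1 fre L, 2 treb L, 3 tu L, 4 suk L, 5 rip L.
  No heavy syllable in the domain; default to the penultimate syllable (second from the end) of the domain = syllable 4.
  → primary stress on syllable 4.

yes: 3→4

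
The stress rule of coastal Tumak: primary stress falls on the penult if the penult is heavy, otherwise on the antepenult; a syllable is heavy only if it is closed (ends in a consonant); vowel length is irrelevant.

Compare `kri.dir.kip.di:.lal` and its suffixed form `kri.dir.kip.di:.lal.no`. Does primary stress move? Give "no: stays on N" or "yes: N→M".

Base `kri.dir.kip.di:.lal` (5 syllables):
  Weights: 3 kip H, 4 di: L, 5 lal H.
  The penult (syllable 4, di:) is light, so stress falls on the antepenult (syllable 3, kip).
  → primary stress on syllable 3.
Suffixed `kri.dir.kip.di:.lal.no` (6 syllables):
  Weights: 4 di: L, 5 lal H, 6 no L.
  The penult (syllable 5, lal) is heavy, so it takes stress.
  → primary stress on syllable 5.

yes: 3→5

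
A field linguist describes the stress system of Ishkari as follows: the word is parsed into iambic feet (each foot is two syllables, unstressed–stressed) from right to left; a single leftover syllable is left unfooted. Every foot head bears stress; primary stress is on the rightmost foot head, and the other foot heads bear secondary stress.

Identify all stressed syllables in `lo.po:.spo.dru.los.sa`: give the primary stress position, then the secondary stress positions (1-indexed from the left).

Parse right to left into iambic (σˈσ) feet: (lo.ˈpo:) (spo.ˈdru) (los.ˈsa).
Foot heads (stressed positions): 2, 4, 6.
End Rule Rightmost: primary stress on the rightmost head = syllable 6.
Secondary stress on 2, 4: lo.ˌpo:.spo.ˌdru.los.ˈsa.

primary 6, secondary 2, 4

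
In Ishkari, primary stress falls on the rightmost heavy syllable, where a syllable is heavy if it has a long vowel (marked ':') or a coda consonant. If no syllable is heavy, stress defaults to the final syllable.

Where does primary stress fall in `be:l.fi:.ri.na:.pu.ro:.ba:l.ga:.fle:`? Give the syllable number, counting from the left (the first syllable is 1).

9

Weights: 1 be:l H, 2 fi: H, 3 ri L, 4 na: H, 5 pu L, 6 ro: H, 7 ba:l H, 8 ga: H, 9 fle: H.
Heavy syllables in the domain: 1, 2, 4, 6, 7, 8, 9. The rightmost is syllable 9 (fle:).
Primary stress: syllable 9 → be:l.fi:.ri.na:.pu.ro:.ba:l.ga:.ˈfle:.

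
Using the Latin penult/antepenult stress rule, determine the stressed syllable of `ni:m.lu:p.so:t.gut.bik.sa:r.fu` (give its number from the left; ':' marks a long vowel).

Classical Latin: stress the penult if heavy (long vowel or closed), else the antepenult.
Weights: 5 bik H, 6 sa:r H, 7 fu L.
The penult (syllable 6, sa:r) is heavy, so it takes stress.
Stress on syllable 6: ni:m.lu:p.so:t.gut.bik.ˈsa:r.fu.

6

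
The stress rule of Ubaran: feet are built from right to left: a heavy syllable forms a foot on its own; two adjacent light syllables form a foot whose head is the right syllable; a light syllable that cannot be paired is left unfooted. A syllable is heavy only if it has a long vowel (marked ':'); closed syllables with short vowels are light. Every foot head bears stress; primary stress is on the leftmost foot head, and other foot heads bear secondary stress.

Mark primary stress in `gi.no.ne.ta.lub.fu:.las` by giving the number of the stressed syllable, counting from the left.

3

Weights: 1 gi L, 2 no L, 3 ne L, 4 ta L, 5 lub L, 6 fu: H, 7 las L.
Parse right to left (heavy = foot alone; LL = one foot; stranded L unfooted): gi (no.ˈne) (ta.ˈlub) (ˈfu:) las.
Foot heads: 3, 5, 6.
Primary stress on the leftmost head = syllable 3.
Primary stress: syllable 3 → gi.no.ˈne.ta.lub.fu:.las.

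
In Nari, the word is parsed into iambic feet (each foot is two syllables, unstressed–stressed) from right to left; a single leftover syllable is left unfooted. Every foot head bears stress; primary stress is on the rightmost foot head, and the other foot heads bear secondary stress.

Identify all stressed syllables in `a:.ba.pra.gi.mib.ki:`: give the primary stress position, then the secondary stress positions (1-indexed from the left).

primary 6, secondary 2, 4

Parse right to left into iambic (σˈσ) feet: (a:.ˈba) (pra.ˈgi) (mib.ˈki:).
Foot heads (stressed positions): 2, 4, 6.
End Rule Rightmost: primary stress on the rightmost head = syllable 6.
Secondary stress on 2, 4: a:.ˌba.pra.ˌgi.mib.ˈki:.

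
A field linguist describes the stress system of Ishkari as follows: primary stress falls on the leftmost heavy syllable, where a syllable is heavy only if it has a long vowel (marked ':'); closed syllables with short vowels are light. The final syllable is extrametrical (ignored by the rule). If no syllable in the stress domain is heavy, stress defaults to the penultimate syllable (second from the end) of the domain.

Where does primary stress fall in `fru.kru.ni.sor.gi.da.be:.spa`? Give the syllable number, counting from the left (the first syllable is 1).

The final syllable (8, spa) is extrametrical; the stress domain is syllables 1–7.
Weights: 1 fru L, 2 kru L, 3 ni L, 4 sor L, 5 gi L, 6 da L, 7 be: H.
Heavy syllables in the domain: 7. The leftmost is syllable 7 (be:).
Primary stress: syllable 7 → fru.kru.ni.sor.gi.da.ˈbe:.spa.

7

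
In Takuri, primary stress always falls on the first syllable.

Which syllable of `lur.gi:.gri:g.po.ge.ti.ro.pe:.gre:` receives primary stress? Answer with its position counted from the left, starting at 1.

1

The word has 9 syllables; the first syllable is syllable 1 (lur).
Primary stress: syllable 1 → ˈlur.gi:.gri:g.po.ge.ti.ro.pe:.gre:.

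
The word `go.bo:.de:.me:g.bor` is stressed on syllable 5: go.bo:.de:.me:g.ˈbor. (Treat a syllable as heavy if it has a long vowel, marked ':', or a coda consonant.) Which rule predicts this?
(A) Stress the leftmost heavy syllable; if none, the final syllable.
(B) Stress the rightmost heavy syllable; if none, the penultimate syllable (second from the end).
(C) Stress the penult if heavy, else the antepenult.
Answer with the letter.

B

Rule A → syllable 2 (observed: 5).
Rule B → syllable 5 ✓.
Rule C → syllable 4 (observed: 5).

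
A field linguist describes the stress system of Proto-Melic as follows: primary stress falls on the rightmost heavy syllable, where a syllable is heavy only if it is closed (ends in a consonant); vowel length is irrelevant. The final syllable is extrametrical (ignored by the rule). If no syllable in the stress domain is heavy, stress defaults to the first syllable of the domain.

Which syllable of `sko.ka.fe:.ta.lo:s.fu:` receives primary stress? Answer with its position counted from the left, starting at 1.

5

The final syllable (6, fu:) is extrametrical; the stress domain is syllables 1–5.
Weights: 1 sko L, 2 ka L, 3 fe: L, 4 ta L, 5 lo:s H.
Heavy syllables in the domain: 5. The rightmost is syllable 5 (lo:s).
Primary stress: syllable 5 → sko.ka.fe:.ta.ˈlo:s.fu:.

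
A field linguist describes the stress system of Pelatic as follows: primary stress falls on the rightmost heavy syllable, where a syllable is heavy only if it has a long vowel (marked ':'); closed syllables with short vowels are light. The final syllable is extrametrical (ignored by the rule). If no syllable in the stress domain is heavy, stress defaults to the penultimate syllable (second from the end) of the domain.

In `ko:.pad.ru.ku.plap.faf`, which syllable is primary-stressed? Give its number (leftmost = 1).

The final syllable (6, faf) is extrametrical; the stress domain is syllables 1–5.
Weights: 1 ko: H, 2 pad L, 3 ru L, 4 ku L, 5 plap L.
Heavy syllables in the domain: 1. The rightmost is syllable 1 (ko:).
Primary stress: syllable 1 → ˈko:.pad.ru.ku.plap.faf.

1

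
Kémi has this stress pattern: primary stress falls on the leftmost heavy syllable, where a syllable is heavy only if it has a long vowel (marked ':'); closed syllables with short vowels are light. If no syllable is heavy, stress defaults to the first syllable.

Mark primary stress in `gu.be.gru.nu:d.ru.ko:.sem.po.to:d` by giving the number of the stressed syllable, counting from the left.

4

Weights: 1 gu L, 2 be L, 3 gru L, 4 nu:d H, 5 ru L, 6 ko: H, 7 sem L, 8 po L, 9 to:d H.
Heavy syllables in the domain: 4, 6, 9. The leftmost is syllable 4 (nu:d).
Primary stress: syllable 4 → gu.be.gru.ˈnu:d.ru.ko:.sem.po.to:d.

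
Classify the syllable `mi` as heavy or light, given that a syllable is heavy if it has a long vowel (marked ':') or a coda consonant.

`mi`: short vowel, open (no coda). Short vowel, open → light.

light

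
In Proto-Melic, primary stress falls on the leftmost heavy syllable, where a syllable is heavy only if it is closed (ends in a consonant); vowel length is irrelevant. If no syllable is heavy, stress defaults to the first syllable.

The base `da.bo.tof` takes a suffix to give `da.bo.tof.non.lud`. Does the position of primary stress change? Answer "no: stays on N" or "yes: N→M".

no: stays on 3

Base `da.bo.tof` (3 syllables):
  Weights: 1 da L, 2 bo L, 3 tof H.
  Heavy syllables in the domain: 3. The leftmost is syllable 3 (tof).
  → primary stress on syllable 3.
Suffixed `da.bo.tof.non.lud` (5 syllables):
  Weights: 1 da L, 2 bo L, 3 tof H, 4 non H, 5 lud H.
  Heavy syllables in the domain: 3, 4, 5. The leftmost is syllable 3 (tof).
  → primary stress on syllable 3.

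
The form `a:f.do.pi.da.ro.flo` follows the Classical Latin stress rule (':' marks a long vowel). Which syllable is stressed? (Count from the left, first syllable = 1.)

Classical Latin: stress the penult if heavy (long vowel or closed), else the antepenult.
Weights: 4 da L, 5 ro L, 6 flo L.
The penult (syllable 5, ro) is light, so stress falls on the antepenult (syllable 4, da).
Stress on syllable 4: a:f.do.pi.ˈda.ro.flo.

4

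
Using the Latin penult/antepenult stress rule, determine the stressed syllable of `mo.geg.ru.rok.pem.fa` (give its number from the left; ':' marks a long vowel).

Classical Latin: stress the penult if heavy (long vowel or closed), else the antepenult.
Weights: 4 rok H, 5 pem H, 6 fa L.
The penult (syllable 5, pem) is heavy, so it takes stress.
Stress on syllable 5: mo.geg.ru.rok.ˈpem.fa.

5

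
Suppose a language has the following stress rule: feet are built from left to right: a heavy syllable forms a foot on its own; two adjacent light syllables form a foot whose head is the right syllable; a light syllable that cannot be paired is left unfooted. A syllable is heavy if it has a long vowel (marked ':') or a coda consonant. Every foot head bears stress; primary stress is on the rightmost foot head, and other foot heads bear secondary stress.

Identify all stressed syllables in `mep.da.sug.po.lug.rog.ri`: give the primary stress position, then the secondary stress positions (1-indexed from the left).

primary 6, secondary 1, 3, 5

Weights: 1 mep H, 2 da L, 3 sug H, 4 po L, 5 lug H, 6 rog H, 7 ri L.
Parse left to right (heavy = foot alone; LL = one foot; stranded L unfooted): (ˈmep) da (ˈsug) po (ˈlug) (ˈrog) ri.
Foot heads: 1, 3, 5, 6.
Primary stress on the rightmost head = syllable 6.
Secondary stress on 1, 3, 5: ˌmep.da.ˌsug.po.ˌlug.ˈrog.ri.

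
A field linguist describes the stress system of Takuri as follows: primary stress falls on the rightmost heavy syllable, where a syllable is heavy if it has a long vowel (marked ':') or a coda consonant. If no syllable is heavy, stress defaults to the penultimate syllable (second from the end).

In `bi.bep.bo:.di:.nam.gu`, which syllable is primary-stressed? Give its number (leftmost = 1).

Weights: 1 bi L, 2 bep H, 3 bo: H, 4 di: H, 5 nam H, 6 gu L.
Heavy syllables in the domain: 2, 3, 4, 5. The rightmost is syllable 5 (nam).
Primary stress: syllable 5 → bi.bep.bo:.di:.ˈnam.gu.

5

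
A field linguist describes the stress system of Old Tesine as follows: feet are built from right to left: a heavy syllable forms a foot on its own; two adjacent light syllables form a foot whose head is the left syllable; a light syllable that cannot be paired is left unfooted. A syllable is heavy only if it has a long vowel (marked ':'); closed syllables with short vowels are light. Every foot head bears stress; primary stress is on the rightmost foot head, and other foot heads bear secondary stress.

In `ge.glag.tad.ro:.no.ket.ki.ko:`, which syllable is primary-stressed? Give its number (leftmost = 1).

8

Weights: 1 ge L, 2 glag L, 3 tad L, 4 ro: H, 5 no L, 6 ket L, 7 ki L, 8 ko: H.
Parse right to left (heavy = foot alone; LL = one foot; stranded L unfooted): ge (ˈglag.tad) (ˈro:) no (ˈket.ki) (ˈko:).
Foot heads: 2, 4, 6, 8.
Primary stress on the rightmost head = syllable 8.
Primary stress: syllable 8 → ge.glag.tad.ro:.no.ket.ki.ˈko:.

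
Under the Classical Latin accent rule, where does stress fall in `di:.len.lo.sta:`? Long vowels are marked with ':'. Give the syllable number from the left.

Classical Latin: stress the penult if heavy (long vowel or closed), else the antepenult.
Weights: 2 len H, 3 lo L, 4 sta: H.
The penult (syllable 3, lo) is light, so stress falls on the antepenult (syllable 2, len).
Stress on syllable 2: di:.ˈlen.lo.sta:.

2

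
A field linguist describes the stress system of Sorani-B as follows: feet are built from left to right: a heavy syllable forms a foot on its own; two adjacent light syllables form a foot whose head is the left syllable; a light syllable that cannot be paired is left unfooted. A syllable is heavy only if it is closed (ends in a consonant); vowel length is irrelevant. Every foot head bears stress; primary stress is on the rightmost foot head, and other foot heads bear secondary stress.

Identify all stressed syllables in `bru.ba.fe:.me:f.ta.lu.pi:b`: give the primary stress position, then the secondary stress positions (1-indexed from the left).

Weights: 1 bru L, 2 ba L, 3 fe: L, 4 me:f H, 5 ta L, 6 lu L, 7 pi:b H.
Parse left to right (heavy = foot alone; LL = one foot; stranded L unfooted): (ˈbru.ba) fe: (ˈme:f) (ˈta.lu) (ˈpi:b).
Foot heads: 1, 4, 5, 7.
Primary stress on the rightmost head = syllable 7.
Secondary stress on 1, 4, 5: ˌbru.ba.fe:.ˌme:f.ˌta.lu.ˈpi:b.

primary 7, secondary 1, 4, 5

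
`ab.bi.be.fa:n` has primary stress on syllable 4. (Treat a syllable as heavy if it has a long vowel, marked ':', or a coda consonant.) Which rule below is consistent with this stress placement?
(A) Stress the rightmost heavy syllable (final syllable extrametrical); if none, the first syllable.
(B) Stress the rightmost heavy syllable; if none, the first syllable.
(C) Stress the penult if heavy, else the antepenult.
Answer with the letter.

B

Rule A → syllable 1 (observed: 4).
Rule B → syllable 4 ✓.
Rule C → syllable 2 (observed: 4).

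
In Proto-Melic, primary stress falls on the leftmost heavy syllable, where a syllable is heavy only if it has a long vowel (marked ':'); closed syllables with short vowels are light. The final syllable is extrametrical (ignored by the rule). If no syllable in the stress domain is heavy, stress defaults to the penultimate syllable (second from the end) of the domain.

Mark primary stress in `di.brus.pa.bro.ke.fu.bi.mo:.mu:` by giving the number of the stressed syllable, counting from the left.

The final syllable (9, mu:) is extrametrical; the stress domain is syllables 1–8.
Weights: 1 di L, 2 brus L, 3 pa L, 4 bro L, 5 ke L, 6 fu L, 7 bi L, 8 mo: H.
Heavy syllables in the domain: 8. The leftmost is syllable 8 (mo:).
Primary stress: syllable 8 → di.brus.pa.bro.ke.fu.bi.ˈmo:.mu:.

8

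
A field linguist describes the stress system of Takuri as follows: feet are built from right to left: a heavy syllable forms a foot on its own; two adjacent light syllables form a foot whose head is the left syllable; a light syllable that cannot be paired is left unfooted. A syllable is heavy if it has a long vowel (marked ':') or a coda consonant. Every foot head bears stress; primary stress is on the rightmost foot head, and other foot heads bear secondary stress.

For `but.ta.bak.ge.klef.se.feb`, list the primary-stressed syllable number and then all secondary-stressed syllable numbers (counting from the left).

Weights: 1 but H, 2 ta L, 3 bak H, 4 ge L, 5 klef H, 6 se L, 7 feb H.
Parse right to left (heavy = foot alone; LL = one foot; stranded L unfooted): (ˈbut) ta (ˈbak) ge (ˈklef) se (ˈfeb).
Foot heads: 1, 3, 5, 7.
Primary stress on the rightmost head = syllable 7.
Secondary stress on 1, 3, 5: ˌbut.ta.ˌbak.ge.ˌklef.se.ˈfeb.

primary 7, secondary 1, 3, 5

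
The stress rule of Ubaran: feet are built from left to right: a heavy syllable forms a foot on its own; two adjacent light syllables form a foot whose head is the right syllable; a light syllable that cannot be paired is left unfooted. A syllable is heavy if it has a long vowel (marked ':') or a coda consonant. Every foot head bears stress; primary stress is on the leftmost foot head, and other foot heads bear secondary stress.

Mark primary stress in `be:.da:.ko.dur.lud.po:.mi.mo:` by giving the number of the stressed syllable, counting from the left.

Weights: 1 be: H, 2 da: H, 3 ko L, 4 dur H, 5 lud H, 6 po: H, 7 mi L, 8 mo: H.
Parse left to right (heavy = foot alone; LL = one foot; stranded L unfooted): (ˈbe:) (ˈda:) ko (ˈdur) (ˈlud) (ˈpo:) mi (ˈmo:).
Foot heads: 1, 2, 4, 5, 6, 8.
Primary stress on the leftmost head = syllable 1.
Primary stress: syllable 1 → ˈbe:.da:.ko.dur.lud.po:.mi.mo:.

1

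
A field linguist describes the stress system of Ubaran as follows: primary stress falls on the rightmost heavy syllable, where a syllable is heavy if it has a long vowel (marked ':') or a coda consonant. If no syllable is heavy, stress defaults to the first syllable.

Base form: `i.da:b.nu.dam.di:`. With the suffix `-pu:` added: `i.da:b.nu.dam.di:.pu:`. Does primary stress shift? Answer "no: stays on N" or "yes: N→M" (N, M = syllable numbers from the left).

Base `i.da:b.nu.dam.di:` (5 syllables):
  Weights: 1 i L, 2 da:b H, 3 nu L, 4 dam H, 5 di: H.
  Heavy syllables in the domain: 2, 4, 5. The rightmost is syllable 5 (di:).
  → primary stress on syllable 5.
Suffixed `i.da:b.nu.dam.di:.pu:` (6 syllables):
  Weights: 1 i L, 2 da:b H, 3 nu L, 4 dam H, 5 di: H, 6 pu: H.
  Heavy syllables in the domain: 2, 4, 5, 6. The rightmost is syllable 6 (pu:).
  → primary stress on syllable 6.

yes: 5→6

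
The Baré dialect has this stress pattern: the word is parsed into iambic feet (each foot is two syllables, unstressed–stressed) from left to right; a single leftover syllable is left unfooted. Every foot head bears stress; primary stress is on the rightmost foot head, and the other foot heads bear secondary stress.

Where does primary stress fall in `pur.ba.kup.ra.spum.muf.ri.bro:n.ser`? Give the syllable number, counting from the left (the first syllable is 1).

8

Parse left to right into iambic (σˈσ) feet: (pur.ˈba) (kup.ˈra) (spum.ˈmuf) (ri.ˈbro:n) ser. Syllable 9 is left unfooted.
Foot heads (stressed positions): 2, 4, 6, 8.
End Rule Rightmost: primary stress on the rightmost head = syllable 8.
Primary stress: syllable 8 → pur.ba.kup.ra.spum.muf.ri.ˈbro:n.ser.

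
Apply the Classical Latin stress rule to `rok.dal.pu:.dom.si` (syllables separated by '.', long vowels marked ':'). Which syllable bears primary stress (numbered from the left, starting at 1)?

Classical Latin: stress the penult if heavy (long vowel or closed), else the antepenult.
Weights: 3 pu: H, 4 dom H, 5 si L.
The penult (syllable 4, dom) is heavy, so it takes stress.
Stress on syllable 4: rok.dal.pu:.ˈdom.si.

4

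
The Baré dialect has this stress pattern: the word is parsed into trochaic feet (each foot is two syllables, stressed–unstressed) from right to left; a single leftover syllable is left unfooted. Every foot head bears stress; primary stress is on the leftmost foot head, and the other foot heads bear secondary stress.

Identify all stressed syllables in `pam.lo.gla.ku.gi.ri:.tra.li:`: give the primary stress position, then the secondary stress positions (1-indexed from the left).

Parse right to left into trochaic (ˈσσ) feet: (ˈpam.lo) (ˈgla.ku) (ˈgi.ri:) (ˈtra.li:).
Foot heads (stressed positions): 1, 3, 5, 7.
End Rule Leftmost: primary stress on the leftmost head = syllable 1.
Secondary stress on 3, 5, 7: ˈpam.lo.ˌgla.ku.ˌgi.ri:.ˌtra.li:.

primary 1, secondary 3, 5, 7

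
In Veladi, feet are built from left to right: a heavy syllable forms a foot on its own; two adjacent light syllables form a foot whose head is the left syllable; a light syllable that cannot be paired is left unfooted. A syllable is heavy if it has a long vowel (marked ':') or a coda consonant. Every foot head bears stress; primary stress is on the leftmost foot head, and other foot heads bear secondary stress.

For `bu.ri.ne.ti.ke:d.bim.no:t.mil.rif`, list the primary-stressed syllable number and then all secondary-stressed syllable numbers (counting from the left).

Weights: 1 bu L, 2 ri L, 3 ne L, 4 ti L, 5 ke:d H, 6 bim H, 7 no:t H, 8 mil H, 9 rif H.
Parse left to right (heavy = foot alone; LL = one foot; stranded L unfooted): (ˈbu.ri) (ˈne.ti) (ˈke:d) (ˈbim) (ˈno:t) (ˈmil) (ˈrif).
Foot heads: 1, 3, 5, 6, 7, 8, 9.
Primary stress on the leftmost head = syllable 1.
Secondary stress on 3, 5, 6, 7, 8, 9: ˈbu.ri.ˌne.ti.ˌke:d.ˌbim.ˌno:t.ˌmil.ˌrif.

primary 1, secondary 3, 5, 6, 7, 8, 9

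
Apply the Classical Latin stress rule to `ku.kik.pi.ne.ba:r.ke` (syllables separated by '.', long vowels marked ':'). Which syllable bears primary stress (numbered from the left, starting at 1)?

Classical Latin: stress the penult if heavy (long vowel or closed), else the antepenult.
Weights: 4 ne L, 5 ba:r H, 6 ke L.
The penult (syllable 5, ba:r) is heavy, so it takes stress.
Stress on syllable 5: ku.kik.pi.ne.ˈba:r.ke.

5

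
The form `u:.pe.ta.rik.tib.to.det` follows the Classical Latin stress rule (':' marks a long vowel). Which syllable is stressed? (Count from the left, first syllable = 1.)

Classical Latin: stress the penult if heavy (long vowel or closed), else the antepenult.
Weights: 5 tib H, 6 to L, 7 det H.
The penult (syllable 6, to) is light, so stress falls on the antepenult (syllable 5, tib).
Stress on syllable 5: u:.pe.ta.rik.ˈtib.to.det.

5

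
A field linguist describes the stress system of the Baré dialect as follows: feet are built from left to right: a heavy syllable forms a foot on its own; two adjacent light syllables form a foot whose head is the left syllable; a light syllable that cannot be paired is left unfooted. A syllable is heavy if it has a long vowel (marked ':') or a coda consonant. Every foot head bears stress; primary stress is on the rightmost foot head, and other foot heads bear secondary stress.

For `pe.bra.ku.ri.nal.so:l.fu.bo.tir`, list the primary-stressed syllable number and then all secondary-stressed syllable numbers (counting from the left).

Weights: 1 pe L, 2 bra L, 3 ku L, 4 ri L, 5 nal H, 6 so:l H, 7 fu L, 8 bo L, 9 tir H.
Parse left to right (heavy = foot alone; LL = one foot; stranded L unfooted): (ˈpe.bra) (ˈku.ri) (ˈnal) (ˈso:l) (ˈfu.bo) (ˈtir).
Foot heads: 1, 3, 5, 6, 7, 9.
Primary stress on the rightmost head = syllable 9.
Secondary stress on 1, 3, 5, 6, 7: ˌpe.bra.ˌku.ri.ˌnal.ˌso:l.ˌfu.bo.ˈtir.

primary 9, secondary 1, 3, 5, 6, 7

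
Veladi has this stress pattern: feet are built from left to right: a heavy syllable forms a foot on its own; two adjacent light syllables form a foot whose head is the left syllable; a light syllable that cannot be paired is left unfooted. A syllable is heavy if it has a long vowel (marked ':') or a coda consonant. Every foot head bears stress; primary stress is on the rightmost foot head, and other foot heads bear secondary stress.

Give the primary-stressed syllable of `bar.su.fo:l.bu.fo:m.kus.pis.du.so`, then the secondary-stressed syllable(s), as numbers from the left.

primary 8, secondary 1, 3, 5, 6, 7

Weights: 1 bar H, 2 su L, 3 fo:l H, 4 bu L, 5 fo:m H, 6 kus H, 7 pis H, 8 du L, 9 so L.
Parse left to right (heavy = foot alone; LL = one foot; stranded L unfooted): (ˈbar) su (ˈfo:l) bu (ˈfo:m) (ˈkus) (ˈpis) (ˈdu.so).
Foot heads: 1, 3, 5, 6, 7, 8.
Primary stress on the rightmost head = syllable 8.
Secondary stress on 1, 3, 5, 6, 7: ˌbar.su.ˌfo:l.bu.ˌfo:m.ˌkus.ˌpis.ˈdu.so.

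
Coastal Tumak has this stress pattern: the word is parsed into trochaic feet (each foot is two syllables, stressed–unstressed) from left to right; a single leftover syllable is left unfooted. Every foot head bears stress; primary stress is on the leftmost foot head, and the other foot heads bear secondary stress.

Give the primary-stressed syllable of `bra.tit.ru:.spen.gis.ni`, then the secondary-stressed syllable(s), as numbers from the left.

Parse left to right into trochaic (ˈσσ) feet: (ˈbra.tit) (ˈru:.spen) (ˈgis.ni).
Foot heads (stressed positions): 1, 3, 5.
End Rule Leftmost: primary stress on the leftmost head = syllable 1.
Secondary stress on 3, 5: ˈbra.tit.ˌru:.spen.ˌgis.ni.

primary 1, secondary 3, 5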